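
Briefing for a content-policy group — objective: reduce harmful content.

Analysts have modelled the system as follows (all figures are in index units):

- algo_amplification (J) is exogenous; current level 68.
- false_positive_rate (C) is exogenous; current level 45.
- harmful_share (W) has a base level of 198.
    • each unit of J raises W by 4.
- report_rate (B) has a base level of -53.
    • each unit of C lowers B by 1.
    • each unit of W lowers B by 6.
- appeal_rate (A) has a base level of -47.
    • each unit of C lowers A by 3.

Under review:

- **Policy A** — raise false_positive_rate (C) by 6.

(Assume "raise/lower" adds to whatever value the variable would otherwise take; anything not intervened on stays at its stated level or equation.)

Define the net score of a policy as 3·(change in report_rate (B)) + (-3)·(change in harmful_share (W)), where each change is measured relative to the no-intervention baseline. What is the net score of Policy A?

-18

Baseline:
  J = 68
  C = 45
  W = 198 + 4·68 = 470
  B = -53 − 45 − 6·470 = -2918
Policy A (C + 6):
  J = 68
  C = 45 + 6 = 51
  W = 198 + 4·68 = 470
  B = -53 − 51 − 6·470 = -2924
ΔB = -2924 − (-2918) = -6; ΔW = 470 − 470 = 0
Score = 3·(-6) + (-3)·0 = -18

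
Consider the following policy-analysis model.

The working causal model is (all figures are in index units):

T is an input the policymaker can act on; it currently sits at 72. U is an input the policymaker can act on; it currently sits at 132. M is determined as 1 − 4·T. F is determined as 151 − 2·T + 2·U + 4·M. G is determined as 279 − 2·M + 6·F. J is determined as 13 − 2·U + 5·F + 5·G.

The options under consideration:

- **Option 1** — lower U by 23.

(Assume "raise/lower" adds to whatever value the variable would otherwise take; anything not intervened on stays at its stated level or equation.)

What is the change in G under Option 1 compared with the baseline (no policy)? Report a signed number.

Baseline:
  T = 72
  U = 132
  M = 1 − 4·72 = -287
  F = 151 − 2·72 + 2·132 + 4·(-287) = -877
  G = 279 − 2·(-287) + 6·(-877) = -4409
Option 1 (U − 23):
  T = 72
  U = 132 − 23 = 109
  M = 1 − 4·72 = -287
  F = 151 − 2·72 + 2·109 + 4·(-287) = -923
  G = 279 − 2·(-287) + 6·(-923) = -4685
Change in G: -4685 − (-4409) = -276

-276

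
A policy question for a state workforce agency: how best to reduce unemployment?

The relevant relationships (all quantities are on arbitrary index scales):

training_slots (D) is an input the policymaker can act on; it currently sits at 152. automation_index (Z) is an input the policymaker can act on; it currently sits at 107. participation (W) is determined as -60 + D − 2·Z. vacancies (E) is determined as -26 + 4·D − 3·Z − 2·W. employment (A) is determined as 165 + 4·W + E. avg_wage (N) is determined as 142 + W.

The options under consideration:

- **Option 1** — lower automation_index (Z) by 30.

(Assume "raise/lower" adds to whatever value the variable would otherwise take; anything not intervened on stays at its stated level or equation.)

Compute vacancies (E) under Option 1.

475

Option 1 (Z − 30):
  D = 152
  Z = 107 − 30 = 77
  W = -60 + 152 − 2·77 = -62
  E = -26 + 4·152 − 3·77 − 2·(-62) = 475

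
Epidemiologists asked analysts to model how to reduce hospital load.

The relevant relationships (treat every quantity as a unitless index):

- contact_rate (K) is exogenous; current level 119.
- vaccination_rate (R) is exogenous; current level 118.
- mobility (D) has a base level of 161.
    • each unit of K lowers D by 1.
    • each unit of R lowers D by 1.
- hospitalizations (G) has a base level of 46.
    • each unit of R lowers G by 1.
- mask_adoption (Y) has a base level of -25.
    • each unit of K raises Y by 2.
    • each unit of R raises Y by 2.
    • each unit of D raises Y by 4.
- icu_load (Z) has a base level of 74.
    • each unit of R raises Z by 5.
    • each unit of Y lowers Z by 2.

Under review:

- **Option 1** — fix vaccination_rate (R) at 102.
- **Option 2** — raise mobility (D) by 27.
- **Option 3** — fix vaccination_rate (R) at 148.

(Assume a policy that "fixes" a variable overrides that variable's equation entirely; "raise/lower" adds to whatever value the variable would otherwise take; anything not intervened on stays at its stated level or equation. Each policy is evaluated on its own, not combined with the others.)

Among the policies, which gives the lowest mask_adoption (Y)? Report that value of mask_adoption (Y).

Option 1 (R := 102):
  K = 119
  R = 102
  D = 161 − 119 − 102 = -60
  Y = -25 + 2·119 + 2·102 + 4·(-60) = 177
Option 2 (D + 27):
  K = 119
  R = 118
  D = 161 − 119 − 118 (+27 from intervention) = -49
  Y = -25 + 2·119 + 2·118 + 4·(-49) = 253
Option 3 (R := 148):
  K = 119
  R = 148
  D = 161 − 119 − 148 = -106
  Y = -25 + 2·119 + 2·148 + 4·(-106) = 85
Comparing — Option 1: Y=177, Option 2: Y=253, Option 3: Y=85. Lowest is 85 (Option 3).

85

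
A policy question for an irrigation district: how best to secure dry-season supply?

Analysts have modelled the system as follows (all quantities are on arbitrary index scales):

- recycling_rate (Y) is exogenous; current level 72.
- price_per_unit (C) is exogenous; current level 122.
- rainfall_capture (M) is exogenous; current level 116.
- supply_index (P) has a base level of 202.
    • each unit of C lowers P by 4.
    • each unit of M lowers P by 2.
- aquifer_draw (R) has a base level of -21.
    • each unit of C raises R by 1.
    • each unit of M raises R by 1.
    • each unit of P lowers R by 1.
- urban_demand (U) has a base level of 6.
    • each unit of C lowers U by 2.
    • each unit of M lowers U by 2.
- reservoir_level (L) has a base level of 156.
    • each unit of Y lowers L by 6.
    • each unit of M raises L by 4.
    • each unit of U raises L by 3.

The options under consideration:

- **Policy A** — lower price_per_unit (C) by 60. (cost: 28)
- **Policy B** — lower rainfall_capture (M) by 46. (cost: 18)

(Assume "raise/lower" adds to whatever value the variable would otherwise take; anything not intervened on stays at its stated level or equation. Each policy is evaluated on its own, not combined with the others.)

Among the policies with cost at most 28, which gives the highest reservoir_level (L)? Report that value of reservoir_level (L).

Policy A (C − 60):
  Y = 72
  C = 122 − 60 = 62
  M = 116
  U = 6 − 2·62 − 2·116 = -350
  L = 156 − 6·72 + 4·116 + 3·(-350) = -862
Policy B (M − 46):
  Y = 72
  C = 122
  M = 116 − 46 = 70
  U = 6 − 2·122 − 2·70 = -378
  L = 156 − 6·72 + 4·70 + 3·(-378) = -1130
Comparing — Policy A: L=-862, Policy B: L=-1130. Highest is -862 (Policy A).

-862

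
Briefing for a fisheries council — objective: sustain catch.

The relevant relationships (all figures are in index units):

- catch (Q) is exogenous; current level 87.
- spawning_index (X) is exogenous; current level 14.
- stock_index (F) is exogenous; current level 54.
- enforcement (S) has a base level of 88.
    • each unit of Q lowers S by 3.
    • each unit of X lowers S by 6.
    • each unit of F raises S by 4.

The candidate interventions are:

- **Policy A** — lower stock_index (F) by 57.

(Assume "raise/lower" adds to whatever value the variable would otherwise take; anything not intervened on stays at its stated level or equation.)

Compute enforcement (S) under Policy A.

Policy A (F − 57):
  Q = 87
  X = 14
  F = 54 − 57 = -3
  S = 88 − 3·87 − 6·14 + 4·(-3) = -269

-269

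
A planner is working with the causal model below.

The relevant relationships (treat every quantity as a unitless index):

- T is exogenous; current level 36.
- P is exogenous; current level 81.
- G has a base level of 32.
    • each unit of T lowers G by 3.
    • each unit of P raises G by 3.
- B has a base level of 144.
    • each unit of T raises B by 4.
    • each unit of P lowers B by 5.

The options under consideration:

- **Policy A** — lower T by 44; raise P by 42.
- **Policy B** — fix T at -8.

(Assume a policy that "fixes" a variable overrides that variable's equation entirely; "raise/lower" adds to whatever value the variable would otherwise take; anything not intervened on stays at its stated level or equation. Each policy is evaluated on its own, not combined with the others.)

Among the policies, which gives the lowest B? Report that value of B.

-503

Policy A (T − 44, P + 42):
  T = 36 − 44 = -8
  P = 81 + 42 = 123
  B = 144 + 4·(-8) − 5·123 = -503
Policy B (T := -8):
  T = -8
  P = 81
  B = 144 + 4·(-8) − 5·81 = -293
Comparing — Policy A: B=-503, Policy B: B=-293. Lowest is -503 (Policy A).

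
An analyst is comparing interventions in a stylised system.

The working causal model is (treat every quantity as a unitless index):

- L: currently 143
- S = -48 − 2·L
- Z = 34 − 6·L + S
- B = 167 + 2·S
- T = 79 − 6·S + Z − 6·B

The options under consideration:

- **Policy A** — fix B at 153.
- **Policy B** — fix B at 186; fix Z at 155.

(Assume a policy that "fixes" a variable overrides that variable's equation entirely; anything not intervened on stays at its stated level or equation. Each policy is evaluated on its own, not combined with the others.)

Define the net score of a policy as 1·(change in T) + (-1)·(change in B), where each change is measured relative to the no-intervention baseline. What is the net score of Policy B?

-3496

Baseline:
  L = 143
  S = -48 − 2·143 = -334
  Z = 34 − 6·143 + (-334) = -1158
  B = 167 + 2·(-334) = -501
  T = 79 − 6·(-334) + (-1158) − 6·(-501) = 3931
Policy B (B := 186, Z := 155):
  L = 143
  S = -48 − 2·143 = -334
  Z = 155
  B = 186
  T = 79 − 6·(-334) + 155 − 6·186 = 1122
ΔT = 1122 − 3931 = -2809; ΔB = 186 − (-501) = 687
Score = 1·(-2809) + (-1)·687 = -3496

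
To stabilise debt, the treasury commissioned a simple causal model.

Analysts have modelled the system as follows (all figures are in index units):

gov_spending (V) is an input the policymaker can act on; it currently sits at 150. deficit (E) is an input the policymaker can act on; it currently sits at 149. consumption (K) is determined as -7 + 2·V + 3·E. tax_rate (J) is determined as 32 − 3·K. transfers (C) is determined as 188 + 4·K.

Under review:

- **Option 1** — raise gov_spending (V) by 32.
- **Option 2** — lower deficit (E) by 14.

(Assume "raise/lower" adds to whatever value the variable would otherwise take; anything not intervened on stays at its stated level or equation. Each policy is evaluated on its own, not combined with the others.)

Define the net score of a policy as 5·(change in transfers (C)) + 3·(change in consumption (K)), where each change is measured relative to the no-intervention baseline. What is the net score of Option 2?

Baseline:
  V = 150
  E = 149
  K = -7 + 2·150 + 3·149 = 740
  C = 188 + 4·740 = 3148
Option 2 (E − 14):
  V = 150
  E = 149 − 14 = 135
  K = -7 + 2·150 + 3·135 = 698
  C = 188 + 4·698 = 2980
ΔC = 2980 − 3148 = -168; ΔK = 698 − 740 = -42
Score = 5·(-168) + 3·(-42) = -966

-966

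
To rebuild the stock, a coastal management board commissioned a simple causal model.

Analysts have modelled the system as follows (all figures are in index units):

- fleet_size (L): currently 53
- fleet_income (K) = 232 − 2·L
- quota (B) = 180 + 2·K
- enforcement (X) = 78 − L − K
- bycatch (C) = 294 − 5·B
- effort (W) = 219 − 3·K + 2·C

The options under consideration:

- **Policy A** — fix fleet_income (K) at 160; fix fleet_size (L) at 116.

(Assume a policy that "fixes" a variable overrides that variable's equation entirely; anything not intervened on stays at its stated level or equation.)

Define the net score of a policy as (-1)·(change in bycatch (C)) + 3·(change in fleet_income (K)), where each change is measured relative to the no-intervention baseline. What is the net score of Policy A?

442

Baseline:
  L = 53
  K = 232 − 2·53 = 126
  B = 180 + 2·126 = 432
  C = 294 − 5·432 = -1866
Policy A (K := 160, L := 116):
  L = 116
  K = 160
  B = 180 + 2·160 = 500
  C = 294 − 5·500 = -2206
ΔC = -2206 − (-1866) = -340; ΔK = 160 − 126 = 34
Score = (-1)·(-340) + 3·34 = 442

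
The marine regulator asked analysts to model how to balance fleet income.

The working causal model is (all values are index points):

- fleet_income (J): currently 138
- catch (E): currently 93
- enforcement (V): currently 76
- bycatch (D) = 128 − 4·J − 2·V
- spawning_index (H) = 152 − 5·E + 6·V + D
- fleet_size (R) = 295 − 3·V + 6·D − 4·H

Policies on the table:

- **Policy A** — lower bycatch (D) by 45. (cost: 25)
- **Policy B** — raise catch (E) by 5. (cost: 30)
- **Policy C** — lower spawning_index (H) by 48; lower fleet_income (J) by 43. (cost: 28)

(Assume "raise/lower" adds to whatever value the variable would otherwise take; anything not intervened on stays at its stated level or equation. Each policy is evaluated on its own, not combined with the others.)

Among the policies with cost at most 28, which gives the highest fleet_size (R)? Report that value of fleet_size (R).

-1121

Policy A (D − 45):
  J = 138
  E = 93
  V = 76
  D = 128 − 4·138 − 2·76 (−45 from intervention) = -621
  H = 152 − 5·93 + 6·76 + (-621) = -478
  R = 295 − 3·76 + 6·(-621) − 4·(-478) = -1747
Policy C (H − 48, J − 43):
  J = 138 − 43 = 95
  E = 93
  V = 76
  D = 128 − 4·95 − 2·76 = -404
  H = 152 − 5·93 + 6·76 + (-404) (−48 from intervention) = -309
  R = 295 − 3·76 + 6·(-404) − 4·(-309) = -1121
Comparing — Policy A: R=-1747, Policy C: R=-1121. Highest is -1121 (Policy C).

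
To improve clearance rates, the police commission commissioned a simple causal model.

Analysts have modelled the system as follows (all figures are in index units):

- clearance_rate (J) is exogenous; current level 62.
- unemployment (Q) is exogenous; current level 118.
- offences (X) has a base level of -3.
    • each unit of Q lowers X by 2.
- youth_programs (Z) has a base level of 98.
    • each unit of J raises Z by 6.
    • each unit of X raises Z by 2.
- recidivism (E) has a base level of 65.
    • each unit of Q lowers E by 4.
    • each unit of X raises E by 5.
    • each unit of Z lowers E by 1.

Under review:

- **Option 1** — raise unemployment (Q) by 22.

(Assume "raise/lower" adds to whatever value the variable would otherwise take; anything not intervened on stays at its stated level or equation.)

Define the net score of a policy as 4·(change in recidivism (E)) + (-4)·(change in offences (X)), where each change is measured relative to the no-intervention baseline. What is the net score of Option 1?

-704

Baseline:
  J = 62
  Q = 118
  X = -3 − 2·118 = -239
  Z = 98 + 6·62 + 2·(-239) = -8
  E = 65 − 4·118 + 5·(-239) − (-8) = -1594
Option 1 (Q + 22):
  J = 62
  Q = 118 + 22 = 140
  X = -3 − 2·140 = -283
  Z = 98 + 6·62 + 2·(-283) = -96
  E = 65 − 4·140 + 5·(-283) − (-96) = -1814
ΔE = -1814 − (-1594) = -220; ΔX = -283 − (-239) = -44
Score = 4·(-220) + (-4)·(-44) = -704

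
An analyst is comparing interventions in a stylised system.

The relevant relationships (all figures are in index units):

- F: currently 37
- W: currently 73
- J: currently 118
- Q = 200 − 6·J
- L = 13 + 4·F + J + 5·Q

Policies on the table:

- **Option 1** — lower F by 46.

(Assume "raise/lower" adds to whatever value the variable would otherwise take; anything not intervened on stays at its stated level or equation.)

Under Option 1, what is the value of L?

Option 1 (F − 46):
  F = 37 − 46 = -9
  J = 118
  Q = 200 − 6·118 = -508
  L = 13 + 4·(-9) + 118 + 5·(-508) = -2445

-2445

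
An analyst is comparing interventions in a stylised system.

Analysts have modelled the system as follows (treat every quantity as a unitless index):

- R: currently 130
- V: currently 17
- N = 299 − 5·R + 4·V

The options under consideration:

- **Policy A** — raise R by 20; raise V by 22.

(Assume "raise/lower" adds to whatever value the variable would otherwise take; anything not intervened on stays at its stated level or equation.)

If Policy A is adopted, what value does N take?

Policy A (R + 20, V + 22):
  R = 130 + 20 = 150
  V = 17 + 22 = 39
  N = 299 − 5·150 + 4·39 = -295

-295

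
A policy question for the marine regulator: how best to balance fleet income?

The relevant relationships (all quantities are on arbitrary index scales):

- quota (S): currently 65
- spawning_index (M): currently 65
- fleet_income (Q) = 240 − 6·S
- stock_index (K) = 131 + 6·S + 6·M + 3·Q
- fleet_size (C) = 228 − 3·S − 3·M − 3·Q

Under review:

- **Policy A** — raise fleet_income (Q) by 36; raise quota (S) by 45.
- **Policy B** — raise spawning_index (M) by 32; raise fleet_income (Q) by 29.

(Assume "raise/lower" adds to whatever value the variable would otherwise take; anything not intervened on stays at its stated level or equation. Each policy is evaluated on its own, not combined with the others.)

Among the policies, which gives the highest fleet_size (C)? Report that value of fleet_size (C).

Policy A (Q + 36, S + 45):
  S = 65 + 45 = 110
  M = 65
  Q = 240 − 6·110 (+36 from intervention) = -384
  C = 228 − 3·110 − 3·65 − 3·(-384) = 855
Policy B (M + 32, Q + 29):
  S = 65
  M = 65 + 32 = 97
  Q = 240 − 6·65 (+29 from intervention) = -121
  C = 228 − 3·65 − 3·97 − 3·(-121) = 105
Comparing — Policy A: C=855, Policy B: C=105. Highest is 855 (Policy A).

855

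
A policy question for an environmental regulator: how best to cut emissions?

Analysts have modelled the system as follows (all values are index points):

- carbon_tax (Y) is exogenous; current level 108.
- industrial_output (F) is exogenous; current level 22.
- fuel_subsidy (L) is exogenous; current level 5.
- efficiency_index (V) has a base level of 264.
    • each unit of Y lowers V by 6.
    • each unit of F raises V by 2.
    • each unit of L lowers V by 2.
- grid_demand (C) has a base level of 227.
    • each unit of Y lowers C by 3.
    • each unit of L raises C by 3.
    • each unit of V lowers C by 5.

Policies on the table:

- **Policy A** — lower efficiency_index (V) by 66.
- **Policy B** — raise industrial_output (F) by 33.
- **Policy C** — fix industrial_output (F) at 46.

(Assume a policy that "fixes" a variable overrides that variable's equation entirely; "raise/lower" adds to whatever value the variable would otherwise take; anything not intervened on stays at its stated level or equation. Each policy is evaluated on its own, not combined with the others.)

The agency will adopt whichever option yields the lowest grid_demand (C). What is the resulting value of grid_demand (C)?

Policy A (V − 66):
  Y = 108
  F = 22
  L = 5
  V = 264 − 6·108 + 2·22 − 2·5 (−66 from intervention) = -416
  C = 227 − 3·108 + 3·5 − 5·(-416) = 1998
Policy B (F + 33):
  Y = 108
  F = 22 + 33 = 55
  L = 5
  V = 264 − 6·108 + 2·55 − 2·5 = -284
  C = 227 − 3·108 + 3·5 − 5·(-284) = 1338
Policy C (F := 46):
  Y = 108
  F = 46
  L = 5
  V = 264 − 6·108 + 2·46 − 2·5 = -302
  C = 227 − 3·108 + 3·5 − 5·(-302) = 1428
Comparing — Policy A: C=1998, Policy B: C=1338, Policy C: C=1428. Lowest is 1338 (Policy B).

1338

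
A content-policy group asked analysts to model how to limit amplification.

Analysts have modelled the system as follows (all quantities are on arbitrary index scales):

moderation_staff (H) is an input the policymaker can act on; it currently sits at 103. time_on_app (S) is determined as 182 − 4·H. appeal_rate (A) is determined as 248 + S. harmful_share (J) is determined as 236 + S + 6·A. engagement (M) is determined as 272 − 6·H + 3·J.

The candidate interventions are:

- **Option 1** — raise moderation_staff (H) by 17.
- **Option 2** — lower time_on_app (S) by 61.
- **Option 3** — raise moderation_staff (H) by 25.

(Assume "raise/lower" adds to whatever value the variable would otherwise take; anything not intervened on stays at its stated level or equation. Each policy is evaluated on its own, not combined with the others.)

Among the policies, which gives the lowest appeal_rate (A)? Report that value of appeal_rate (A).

-82

Option 1 (H + 17):
  H = 103 + 17 = 120
  S = 182 − 4·120 = -298
  A = 248 + (-298) = -50
Option 2 (S − 61):
  H = 103
  S = 182 − 4·103 (−61 from intervention) = -291
  A = 248 + (-291) = -43
Option 3 (H + 25):
  H = 103 + 25 = 128
  S = 182 − 4·128 = -330
  A = 248 + (-330) = -82
Comparing — Option 1: A=-50, Option 2: A=-43, Option 3: A=-82. Lowest is -82 (Option 3).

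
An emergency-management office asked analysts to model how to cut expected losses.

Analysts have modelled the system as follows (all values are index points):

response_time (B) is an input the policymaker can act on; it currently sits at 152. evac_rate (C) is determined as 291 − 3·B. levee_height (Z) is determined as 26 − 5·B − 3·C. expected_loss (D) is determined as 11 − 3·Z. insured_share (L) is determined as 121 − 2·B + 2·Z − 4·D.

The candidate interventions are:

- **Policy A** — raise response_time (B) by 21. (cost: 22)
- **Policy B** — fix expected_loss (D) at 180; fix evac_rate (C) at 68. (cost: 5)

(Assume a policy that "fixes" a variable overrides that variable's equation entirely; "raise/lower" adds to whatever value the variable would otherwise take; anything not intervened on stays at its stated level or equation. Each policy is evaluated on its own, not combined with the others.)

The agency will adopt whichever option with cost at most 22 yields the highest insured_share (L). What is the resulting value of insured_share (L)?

Policy A (B + 21):
  B = 152 + 21 = 173
  C = 291 − 3·173 = -228
  Z = 26 − 5·173 − 3·(-228) = -155
  D = 11 − 3·(-155) = 476
  L = 121 − 2·173 + 2·(-155) − 4·476 = -2439
Policy B (D := 180, C := 68):
  B = 152
  C = 68
  Z = 26 − 5·152 − 3·68 = -938
  D = 180
  L = 121 − 2·152 + 2·(-938) − 4·180 = -2779
Comparing — Policy A: L=-2439, Policy B: L=-2779. Highest is -2439 (Policy A).

-2439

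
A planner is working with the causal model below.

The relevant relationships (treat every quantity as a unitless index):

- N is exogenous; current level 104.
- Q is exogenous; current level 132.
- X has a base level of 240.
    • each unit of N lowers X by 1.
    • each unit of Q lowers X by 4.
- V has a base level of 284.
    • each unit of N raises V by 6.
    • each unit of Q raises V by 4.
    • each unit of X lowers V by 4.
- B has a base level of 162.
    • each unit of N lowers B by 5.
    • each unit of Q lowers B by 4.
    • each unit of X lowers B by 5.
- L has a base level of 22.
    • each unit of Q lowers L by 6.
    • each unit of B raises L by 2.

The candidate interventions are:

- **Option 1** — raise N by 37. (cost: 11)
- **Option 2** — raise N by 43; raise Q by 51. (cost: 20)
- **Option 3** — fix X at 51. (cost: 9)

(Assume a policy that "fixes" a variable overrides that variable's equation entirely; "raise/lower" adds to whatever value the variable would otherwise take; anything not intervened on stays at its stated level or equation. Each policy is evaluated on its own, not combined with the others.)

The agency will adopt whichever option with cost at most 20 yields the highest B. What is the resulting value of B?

1890

Option 1 (N + 37):
  N = 104 + 37 = 141
  Q = 132
  X = 240 − 141 − 4·132 = -429
  B = 162 − 5·141 − 4·132 − 5·(-429) = 1074
Option 2 (N + 43, Q + 51):
  N = 104 + 43 = 147
  Q = 132 + 51 = 183
  X = 240 − 147 − 4·183 = -639
  B = 162 − 5·147 − 4·183 − 5·(-639) = 1890
Option 3 (X := 51):
  N = 104
  Q = 132
  X = 51
  B = 162 − 5·104 − 4·132 − 5·51 = -1141
Comparing — Option 1: B=1074, Option 2: B=1890, Option 3: B=-1141. Highest is 1890 (Option 2).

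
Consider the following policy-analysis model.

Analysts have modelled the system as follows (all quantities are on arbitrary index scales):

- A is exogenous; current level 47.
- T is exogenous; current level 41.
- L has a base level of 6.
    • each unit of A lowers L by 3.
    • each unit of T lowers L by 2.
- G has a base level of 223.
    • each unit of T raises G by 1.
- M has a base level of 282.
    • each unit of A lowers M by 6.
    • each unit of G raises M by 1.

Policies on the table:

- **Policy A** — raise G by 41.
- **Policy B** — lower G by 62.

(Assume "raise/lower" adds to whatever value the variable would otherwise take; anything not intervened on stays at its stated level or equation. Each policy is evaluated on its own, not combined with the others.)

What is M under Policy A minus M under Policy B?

Policy A (G + 41):
  A = 47
  T = 41
  G = 223 + 41 (+41 from intervention) = 305
  M = 282 − 6·47 + 305 = 305
Policy B (G − 62):
  A = 47
  T = 41
  G = 223 + 41 (−62 from intervention) = 202
  M = 282 − 6·47 + 202 = 202
M: 305 − 202 = 103

103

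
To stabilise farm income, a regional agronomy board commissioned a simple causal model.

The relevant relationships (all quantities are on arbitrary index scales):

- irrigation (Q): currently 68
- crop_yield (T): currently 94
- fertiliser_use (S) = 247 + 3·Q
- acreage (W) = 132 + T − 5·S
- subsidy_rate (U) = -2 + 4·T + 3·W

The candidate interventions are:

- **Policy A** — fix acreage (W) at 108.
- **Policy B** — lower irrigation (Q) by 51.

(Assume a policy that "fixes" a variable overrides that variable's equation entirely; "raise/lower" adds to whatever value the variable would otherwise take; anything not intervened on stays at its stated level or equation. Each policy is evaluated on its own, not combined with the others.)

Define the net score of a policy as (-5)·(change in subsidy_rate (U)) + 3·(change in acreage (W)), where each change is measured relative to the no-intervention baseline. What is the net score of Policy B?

-9180

Baseline:
  Q = 68
  T = 94
  S = 247 + 3·68 = 451
  W = 132 + 94 − 5·451 = -2029
  U = -2 + 4·94 + 3·(-2029) = -5713
Policy B (Q − 51):
  Q = 68 − 51 = 17
  T = 94
  S = 247 + 3·17 = 298
  W = 132 + 94 − 5·298 = -1264
  U = -2 + 4·94 + 3·(-1264) = -3418
ΔU = -3418 − (-5713) = 2295; ΔW = -1264 − (-2029) = 765
Score = (-5)·2295 + 3·765 = -9180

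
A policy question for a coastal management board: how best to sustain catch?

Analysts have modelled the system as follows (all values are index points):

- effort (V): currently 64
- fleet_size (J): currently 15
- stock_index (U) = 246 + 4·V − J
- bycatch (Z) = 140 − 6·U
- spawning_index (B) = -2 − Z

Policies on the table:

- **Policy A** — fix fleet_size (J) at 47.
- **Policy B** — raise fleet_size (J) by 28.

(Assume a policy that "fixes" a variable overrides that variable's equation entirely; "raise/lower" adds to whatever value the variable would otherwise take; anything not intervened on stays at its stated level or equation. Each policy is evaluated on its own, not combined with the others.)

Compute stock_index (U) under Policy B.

Policy B (J + 28):
  V = 64
  J = 15 + 28 = 43
  U = 246 + 4·64 − 43 = 459

459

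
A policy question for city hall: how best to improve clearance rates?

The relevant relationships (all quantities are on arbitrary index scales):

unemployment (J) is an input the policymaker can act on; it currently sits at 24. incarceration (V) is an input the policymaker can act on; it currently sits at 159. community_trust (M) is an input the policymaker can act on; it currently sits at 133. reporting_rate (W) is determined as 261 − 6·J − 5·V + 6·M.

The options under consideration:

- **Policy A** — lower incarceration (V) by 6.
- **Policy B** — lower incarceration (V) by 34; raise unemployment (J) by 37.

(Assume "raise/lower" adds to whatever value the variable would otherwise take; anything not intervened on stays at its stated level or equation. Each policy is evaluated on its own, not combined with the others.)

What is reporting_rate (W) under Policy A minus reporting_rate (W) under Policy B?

82

Policy A (V − 6):
  J = 24
  V = 159 − 6 = 153
  M = 133
  W = 261 − 6·24 − 5·153 + 6·133 = 150
Policy B (V − 34, J + 37):
  J = 24 + 37 = 61
  V = 159 − 34 = 125
  M = 133
  W = 261 − 6·61 − 5·125 + 6·133 = 68
W: 150 − 68 = 82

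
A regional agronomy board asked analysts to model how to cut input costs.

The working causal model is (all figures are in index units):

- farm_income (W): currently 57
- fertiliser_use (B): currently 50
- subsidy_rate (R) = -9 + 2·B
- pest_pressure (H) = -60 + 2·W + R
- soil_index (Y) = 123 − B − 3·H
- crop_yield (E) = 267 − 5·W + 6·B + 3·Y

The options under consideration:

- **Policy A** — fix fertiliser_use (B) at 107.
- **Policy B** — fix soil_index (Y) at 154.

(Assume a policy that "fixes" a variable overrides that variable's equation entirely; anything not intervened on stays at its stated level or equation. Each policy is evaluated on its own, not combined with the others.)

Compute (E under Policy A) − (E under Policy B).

-2403

Policy A (B := 107):
  W = 57
  B = 107
  R = -9 + 2·107 = 205
  H = -60 + 2·57 + 205 = 259
  Y = 123 − 107 − 3·259 = -761
  E = 267 − 5·57 + 6·107 + 3·(-761) = -1659
Policy B (Y := 154):
  W = 57
  B = 50
  R = -9 + 2·50 = 91
  H = -60 + 2·57 + 91 = 145
  Y = 154
  E = 267 − 5·57 + 6·50 + 3·154 = 744
E: -1659 − 744 = -2403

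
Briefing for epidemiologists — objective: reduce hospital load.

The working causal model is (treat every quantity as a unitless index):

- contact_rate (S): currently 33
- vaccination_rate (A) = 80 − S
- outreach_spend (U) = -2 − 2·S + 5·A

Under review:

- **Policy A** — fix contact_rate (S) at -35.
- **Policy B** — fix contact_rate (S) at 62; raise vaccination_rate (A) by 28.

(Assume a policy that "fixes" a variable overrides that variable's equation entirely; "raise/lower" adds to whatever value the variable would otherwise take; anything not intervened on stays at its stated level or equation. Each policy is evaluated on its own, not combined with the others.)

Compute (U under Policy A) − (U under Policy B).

539

Policy A (S := -35):
  S = -35
  A = 80 − (-35) = 115
  U = -2 − 2·(-35) + 5·115 = 643
Policy B (S := 62, A + 28):
  S = 62
  A = 80 − 62 (+28 from intervention) = 46
  U = -2 − 2·62 + 5·46 = 104
U: 643 − 104 = 539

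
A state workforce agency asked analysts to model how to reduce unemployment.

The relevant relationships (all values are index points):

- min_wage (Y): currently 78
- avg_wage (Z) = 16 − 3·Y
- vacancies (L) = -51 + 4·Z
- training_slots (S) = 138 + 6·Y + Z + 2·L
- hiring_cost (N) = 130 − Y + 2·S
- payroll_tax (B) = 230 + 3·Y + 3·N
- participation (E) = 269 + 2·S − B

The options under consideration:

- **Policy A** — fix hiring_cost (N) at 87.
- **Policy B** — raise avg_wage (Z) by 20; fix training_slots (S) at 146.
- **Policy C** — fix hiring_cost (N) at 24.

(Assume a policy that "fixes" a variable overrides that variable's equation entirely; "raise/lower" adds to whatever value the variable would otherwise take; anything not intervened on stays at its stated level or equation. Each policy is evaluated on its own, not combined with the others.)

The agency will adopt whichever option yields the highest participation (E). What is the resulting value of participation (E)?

Policy A (N := 87):
  Y = 78
  Z = 16 − 3·78 = -218
  L = -51 + 4·(-218) = -923
  S = 138 + 6·78 + (-218) + 2·(-923) = -1458
  N = 87
  B = 230 + 3·78 + 3·87 = 725
  E = 269 + 2·(-1458) − 725 = -3372
Policy B (Z + 20, S := 146):
  Y = 78
  Z = 16 − 3·78 (+20 from intervention) = -198
  L = -51 + 4·(-198) = -843
  S = 146
  N = 130 − 78 + 2·146 = 344
  B = 230 + 3·78 + 3·344 = 1496
  E = 269 + 2·146 − 1496 = -935
Policy C (N := 24):
  Y = 78
  Z = 16 − 3·78 = -218
  L = -51 + 4·(-218) = -923
  S = 138 + 6·78 + (-218) + 2·(-923) = -1458
  N = 24
  B = 230 + 3·78 + 3·24 = 536
  E = 269 + 2·(-1458) − 536 = -3183
Comparing — Policy A: E=-3372, Policy B: E=-935, Policy C: E=-3183. Highest is -935 (Policy B).

-935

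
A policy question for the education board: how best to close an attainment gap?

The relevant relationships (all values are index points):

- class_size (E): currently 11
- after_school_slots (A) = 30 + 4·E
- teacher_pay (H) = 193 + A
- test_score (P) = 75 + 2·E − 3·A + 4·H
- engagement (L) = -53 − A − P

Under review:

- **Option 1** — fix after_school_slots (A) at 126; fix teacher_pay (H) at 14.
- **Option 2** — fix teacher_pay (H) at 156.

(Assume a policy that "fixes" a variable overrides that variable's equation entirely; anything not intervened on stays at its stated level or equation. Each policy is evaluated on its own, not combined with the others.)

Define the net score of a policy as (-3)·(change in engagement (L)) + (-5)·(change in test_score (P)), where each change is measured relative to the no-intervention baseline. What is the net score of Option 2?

888

Baseline:
  E = 11
  A = 30 + 4·11 = 74
  H = 193 + 74 = 267
  P = 75 + 2·11 − 3·74 + 4·267 = 943
  L = -53 − 74 − 943 = -1070
Option 2 (H := 156):
  E = 11
  A = 30 + 4·11 = 74
  H = 156
  P = 75 + 2·11 − 3·74 + 4·156 = 499
  L = -53 − 74 − 499 = -626
ΔL = -626 − (-1070) = 444; ΔP = 499 − 943 = -444
Score = (-3)·444 + (-5)·(-444) = 888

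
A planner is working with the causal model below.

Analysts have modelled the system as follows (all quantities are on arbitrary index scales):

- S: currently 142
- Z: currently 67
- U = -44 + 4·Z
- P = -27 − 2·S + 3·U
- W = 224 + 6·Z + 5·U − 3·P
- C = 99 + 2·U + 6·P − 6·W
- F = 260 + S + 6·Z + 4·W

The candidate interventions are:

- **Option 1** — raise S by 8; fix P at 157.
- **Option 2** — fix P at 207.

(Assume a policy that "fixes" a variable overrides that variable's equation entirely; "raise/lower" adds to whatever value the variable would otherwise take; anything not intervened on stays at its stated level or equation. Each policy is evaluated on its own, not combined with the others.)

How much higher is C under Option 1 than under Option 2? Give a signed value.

-1200

Option 1 (S + 8, P := 157):
  S = 142 + 8 = 150
  Z = 67
  U = -44 + 4·67 = 224
  P = 157
  W = 224 + 6·67 + 5·224 − 3·157 = 1275
  C = 99 + 2·224 + 6·157 − 6·1275 = -6161
Option 2 (P := 207):
  S = 142
  Z = 67
  U = -44 + 4·67 = 224
  P = 207
  W = 224 + 6·67 + 5·224 − 3·207 = 1125
  C = 99 + 2·224 + 6·207 − 6·1125 = -4961
C: -6161 − (-4961) = -1200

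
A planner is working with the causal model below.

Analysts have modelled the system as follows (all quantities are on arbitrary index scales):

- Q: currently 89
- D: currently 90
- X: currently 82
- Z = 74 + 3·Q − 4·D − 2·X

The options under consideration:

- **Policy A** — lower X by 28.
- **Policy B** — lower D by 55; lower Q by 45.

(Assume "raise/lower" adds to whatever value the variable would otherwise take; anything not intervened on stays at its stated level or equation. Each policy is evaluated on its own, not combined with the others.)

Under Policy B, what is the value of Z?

-98

Policy B (D − 55, Q − 45):
  Q = 89 − 45 = 44
  D = 90 − 55 = 35
  X = 82
  Z = 74 + 3·44 − 4·35 − 2·82 = -98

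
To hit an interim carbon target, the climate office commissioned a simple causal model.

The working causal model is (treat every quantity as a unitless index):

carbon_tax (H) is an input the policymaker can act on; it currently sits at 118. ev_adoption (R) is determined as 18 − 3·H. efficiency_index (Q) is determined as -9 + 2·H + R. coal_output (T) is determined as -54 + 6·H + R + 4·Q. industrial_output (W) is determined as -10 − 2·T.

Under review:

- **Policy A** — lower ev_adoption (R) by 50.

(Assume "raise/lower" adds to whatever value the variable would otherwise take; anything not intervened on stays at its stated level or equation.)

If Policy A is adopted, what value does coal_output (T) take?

-368

Policy A (R − 50):
  H = 118
  R = 18 − 3·118 (−50 from intervention) = -386
  Q = -9 + 2·118 + (-386) = -159
  T = -54 + 6·118 + (-386) + 4·(-159) = -368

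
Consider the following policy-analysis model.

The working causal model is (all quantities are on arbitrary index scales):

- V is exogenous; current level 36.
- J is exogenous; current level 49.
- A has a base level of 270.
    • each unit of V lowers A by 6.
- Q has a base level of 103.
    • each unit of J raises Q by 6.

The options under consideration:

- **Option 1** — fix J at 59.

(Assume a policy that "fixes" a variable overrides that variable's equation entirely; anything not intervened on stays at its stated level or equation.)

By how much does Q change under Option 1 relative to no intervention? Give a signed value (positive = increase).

Baseline:
  J = 49
  Q = 103 + 6·49 = 397
Option 1 (J := 59):
  J = 59
  Q = 103 + 6·59 = 457
Change in Q: 457 − 397 = 60

60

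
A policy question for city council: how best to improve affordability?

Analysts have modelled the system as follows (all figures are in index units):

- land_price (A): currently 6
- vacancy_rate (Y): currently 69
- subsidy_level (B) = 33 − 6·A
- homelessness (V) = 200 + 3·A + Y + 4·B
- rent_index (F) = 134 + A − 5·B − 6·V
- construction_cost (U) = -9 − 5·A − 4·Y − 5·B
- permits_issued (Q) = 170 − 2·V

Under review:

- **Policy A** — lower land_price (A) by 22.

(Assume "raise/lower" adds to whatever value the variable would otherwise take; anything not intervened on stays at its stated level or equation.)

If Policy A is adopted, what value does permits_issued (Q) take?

Policy A (A − 22):
  A = 6 − 22 = -16
  Y = 69
  B = 33 − 6·(-16) = 129
  V = 200 + 3·(-16) + 69 + 4·129 = 737
  Q = 170 − 2·737 = -1304

-1304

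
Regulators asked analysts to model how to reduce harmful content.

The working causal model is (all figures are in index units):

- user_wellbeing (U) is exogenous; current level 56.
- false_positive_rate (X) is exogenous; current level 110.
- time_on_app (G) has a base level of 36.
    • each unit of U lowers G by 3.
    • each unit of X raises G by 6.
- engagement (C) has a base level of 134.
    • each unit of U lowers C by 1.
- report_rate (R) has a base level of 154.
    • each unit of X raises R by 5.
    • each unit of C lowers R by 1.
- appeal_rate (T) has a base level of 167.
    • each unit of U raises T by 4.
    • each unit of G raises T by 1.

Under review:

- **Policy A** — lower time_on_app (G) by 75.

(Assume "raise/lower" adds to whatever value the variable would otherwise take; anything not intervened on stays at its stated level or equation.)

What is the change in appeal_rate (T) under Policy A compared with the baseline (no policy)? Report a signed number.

-75

Baseline:
  U = 56
  X = 110
  G = 36 − 3·56 + 6·110 = 528
  T = 167 + 4·56 + 528 = 919
Policy A (G − 75):
  U = 56
  X = 110
  G = 36 − 3·56 + 6·110 (−75 from intervention) = 453
  T = 167 + 4·56 + 453 = 844
Change in T: 844 − 919 = -75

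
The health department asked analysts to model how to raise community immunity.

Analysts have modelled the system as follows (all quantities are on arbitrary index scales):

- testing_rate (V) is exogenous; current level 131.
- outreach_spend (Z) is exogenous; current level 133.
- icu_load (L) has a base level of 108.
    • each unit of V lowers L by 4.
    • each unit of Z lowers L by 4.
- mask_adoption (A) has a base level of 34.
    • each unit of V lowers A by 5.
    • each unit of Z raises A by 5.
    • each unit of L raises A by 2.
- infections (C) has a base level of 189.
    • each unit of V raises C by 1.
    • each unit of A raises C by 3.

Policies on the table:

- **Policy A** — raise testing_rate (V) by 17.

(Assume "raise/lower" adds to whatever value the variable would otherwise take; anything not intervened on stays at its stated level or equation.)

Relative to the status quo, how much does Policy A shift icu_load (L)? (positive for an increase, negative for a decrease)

-68

Baseline:
  V = 131
  Z = 133
  L = 108 − 4·131 − 4·133 = -948
Policy A (V + 17):
  V = 131 + 17 = 148
  Z = 133
  L = 108 − 4·148 − 4·133 = -1016
Change in L: -1016 − (-948) = -68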